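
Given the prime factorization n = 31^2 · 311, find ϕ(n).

288300

φ(31^2) = 31^2 − 31^1 = 961 − 31 = 930.
φ(311) = 311 − 1 = 310.
Since φ is multiplicative, φ(298871) = 930 · 310 = 288300.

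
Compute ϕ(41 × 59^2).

136880

φ(142721) = 142721 · (1 − 1/41) · (1 − 1/59)
       = 142721 · 2320/2419 = 136880.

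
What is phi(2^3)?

4

φ(2^3) = 2^2·(2−1) = 4·1 = 4.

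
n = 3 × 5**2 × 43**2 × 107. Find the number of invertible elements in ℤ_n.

φ(14838225) = 14838225 · (1 − 1/3) · (1 − 1/5) · (1 − 1/43) · (1 − 1/107)
       = 14838225 · 35616/69015 = 7657440.

7657440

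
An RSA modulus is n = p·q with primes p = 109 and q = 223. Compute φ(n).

23976

φ(n) = (p − 1)(q − 1) = (109−1)(223−1) = 108·222 = 23976.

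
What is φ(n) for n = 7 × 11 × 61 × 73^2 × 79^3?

φ(12340920491207) = 12340920491207 · (1 − 1/7) · (1 − 1/11) · (1 − 1/61) · (1 − 1/73) · (1 − 1/79)
       = 12340920491207 · 20217600/27087599 = 9210997036800.

9210997036800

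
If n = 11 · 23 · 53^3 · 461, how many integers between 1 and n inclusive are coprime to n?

φ(11) = 11 − 1 = 10.
φ(23) = 23 − 1 = 22.
φ(53^3) = 53^2·(53−1) = 2809·52 = 146068.
φ(461) = 461 − 1 = 460.
φ(17363971141) = 10 × 22 × 146068 × 460 = 14782081600.

14782081600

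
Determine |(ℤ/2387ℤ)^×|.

1800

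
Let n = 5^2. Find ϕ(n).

20

φ(5^2) = 5^1·(5−1) = 5·4 = 20.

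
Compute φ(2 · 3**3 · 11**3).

21780

φ(71874) = 71874 · (1 − 1/2) · (1 − 1/3) · (1 − 1/11)
       = 71874 · 20/66 = 21780.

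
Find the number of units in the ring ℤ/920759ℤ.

698544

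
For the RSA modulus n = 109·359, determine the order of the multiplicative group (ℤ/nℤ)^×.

φ(39131) = 39131 · (1 − 1/109) · (1 − 1/359)
       = 39131 · 38664/39131 = 38664.

38664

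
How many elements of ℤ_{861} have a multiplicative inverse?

First factor: 861 = 3 × 7 × 41.
φ(861) = 861 · (1 − 1/3) · (1 − 1/7) · (1 − 1/41)
       = 861 · 480/861 = 480.

480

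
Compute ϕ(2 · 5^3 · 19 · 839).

1508400

φ(2) = 2 − 1 = 1.
φ(5^3) = 5^3 − 5^2 = 125 − 25 = 100.
φ(19) = 19 − 1 = 18.
φ(839) = 839 − 1 = 838.
Multiply: 1 · 100 · 18 · 838 = 1508400.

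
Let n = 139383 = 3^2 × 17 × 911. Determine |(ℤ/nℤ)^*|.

φ(139383) = 139383 · (1 − 1/3) · (1 − 1/17) · (1 − 1/911)
       = 139383 · 29120/46461 = 87360.

87360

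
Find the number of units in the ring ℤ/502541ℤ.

First factor: 502541 = 13 · 29 · 31 · 43.
φ(502541) = 502541 · (1 − 1/13) · (1 − 1/29) · (1 − 1/31) · (1 − 1/43)
       = 502541 · 423360/502541 = 423360.

423360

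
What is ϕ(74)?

Prime factorization: 74 = 2 · 37.
φ(2) = 2 − 1 = 1.
φ(37) = 37 − 1 = 36.
Multiply: 1 · 36 = 36.

36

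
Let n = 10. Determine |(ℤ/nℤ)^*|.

4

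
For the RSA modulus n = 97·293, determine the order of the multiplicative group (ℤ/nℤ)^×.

28032

For distinct primes, φ(pq) = (p−1)(q−1) = 96 × 292 = 28032.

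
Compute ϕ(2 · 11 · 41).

400

φ(902) = 902 · (1 − 1/2) · (1 − 1/11) · (1 − 1/41)
       = 902 · 400/902 = 400.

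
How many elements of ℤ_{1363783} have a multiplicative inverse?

1209600

Factor 1363783: 1363783 = 29 × 31 × 37 × 41.
φ(29) = 29 − 1 = 28.
φ(31) = 31 − 1 = 30.
φ(37) = 37 − 1 = 36.
φ(41) = 41 − 1 = 40.
φ(1363783) = 28 × 30 × 36 × 40 = 1209600.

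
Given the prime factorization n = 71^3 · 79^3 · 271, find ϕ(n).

46379630770200

φ(71^3) = 71^3 − 71^2 = 357911 − 5041 = 352870.
φ(79^3) = 79^3 − 79^2 = 493039 − 6241 = 486798.
φ(271) = 271 − 1 = 270.
Multiply: 352870 · 486798 · 270 = 46379630770200.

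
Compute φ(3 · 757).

1512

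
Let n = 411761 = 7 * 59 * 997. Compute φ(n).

346608

φ(7) = 7 − 1 = 6.
φ(59) = 59 − 1 = 58.
φ(997) = 997 − 1 = 996.
Since φ is multiplicative, φ(411761) = 6 · 58 · 996 = 346608.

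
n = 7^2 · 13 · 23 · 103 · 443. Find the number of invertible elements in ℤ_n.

φ(7^2) = 7^2 − 7^1 = 49 − 7 = 42.
φ(13) = 13 − 1 = 12.
φ(23) = 23 − 1 = 22.
φ(103) = 103 − 1 = 102.
φ(443) = 443 − 1 = 442.
φ(668510479) = 42 × 12 × 22 × 102 × 442 = 499891392.

499891392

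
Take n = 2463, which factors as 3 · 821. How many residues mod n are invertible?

1640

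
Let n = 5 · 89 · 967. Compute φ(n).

φ(5) = 5 − 1 = 4.
φ(89) = 89 − 1 = 88.
φ(967) = 967 − 1 = 966.
Multiply: 4 · 88 · 966 = 340032.

340032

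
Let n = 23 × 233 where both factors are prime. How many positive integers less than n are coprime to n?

5104

φ(5359) = 5359 · (1 − 1/23) · (1 − 1/233)
       = 5359 · 5104/5359 = 5104.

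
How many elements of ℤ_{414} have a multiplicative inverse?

132

First factor: 414 = 2 · 3^2 · 23.
φ(414) = 414 · (1 − 1/2) · (1 − 1/3) · (1 − 1/23)
       = 414 · 44/138 = 132.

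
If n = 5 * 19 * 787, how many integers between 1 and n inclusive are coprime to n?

56592

φ(5) = 5 − 1 = 4.
φ(19) = 19 − 1 = 18.
φ(787) = 787 − 1 = 786.
φ(74765) = 4 × 18 × 786 = 56592.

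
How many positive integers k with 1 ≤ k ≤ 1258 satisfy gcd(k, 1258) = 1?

576

1258 = 2 × 17 × 37.
φ(1258) = 1258 · (1 − 1/2) · (1 − 1/17) · (1 − 1/37)
       = 1258 · 576/1258 = 576.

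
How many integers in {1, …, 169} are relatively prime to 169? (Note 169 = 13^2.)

φ(169) = 169 · (1 − 1/13)
       = 169 · 12/13 = 156.

156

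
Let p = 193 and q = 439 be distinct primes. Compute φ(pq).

84096

φ(n) = (p − 1)(q − 1) = (193−1)(439−1) = 192·438 = 84096.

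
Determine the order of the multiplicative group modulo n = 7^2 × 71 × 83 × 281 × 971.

φ(7^2) = 7^2 − 7^1 = 49 − 7 = 42.
φ(71) = 71 − 1 = 70.
φ(83) = 83 − 1 = 82.
φ(281) = 281 − 1 = 280.
φ(971) = 971 − 1 = 970.
Since φ is multiplicative, φ(78787636207) = 42 · 70 · 82 · 280 · 970 = 65477328000.

65477328000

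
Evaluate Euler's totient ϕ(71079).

First factor: 71079 = 3 · 19 · 29 · 43.
φ(71079) = 71079 · (1 − 1/3) · (1 − 1/19) · (1 − 1/29) · (1 − 1/43)
       = 71079 · 42336/71079 = 42336.

42336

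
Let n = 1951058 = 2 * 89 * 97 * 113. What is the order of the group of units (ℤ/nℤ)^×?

946176

φ(2) = 2 − 1 = 1.
φ(89) = 89 − 1 = 88.
φ(97) = 97 − 1 = 96.
φ(113) = 113 − 1 = 112.
Multiply: 1 · 88 · 96 · 112 = 946176.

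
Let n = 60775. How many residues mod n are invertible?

Prime factorization: 60775 = 5^2 · 11 · 13 · 17.
φ(5^2) = 5^1·(5−1) = 5·4 = 20.
φ(11) = 11 − 1 = 10.
φ(13) = 13 − 1 = 12.
φ(17) = 17 − 1 = 16.
φ(60775) = 20 × 10 × 12 × 16 = 38400.

38400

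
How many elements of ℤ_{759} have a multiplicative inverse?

Prime factorization: 759 = 3 * 11 * 23.
φ(759) = 759 · (1 − 1/3) · (1 − 1/11) · (1 − 1/23)
       = 759 · 440/759 = 440.

440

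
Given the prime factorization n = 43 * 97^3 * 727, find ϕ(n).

27542325888

φ(43) = 43 − 1 = 42.
φ(97^3) = 97^2·(97−1) = 9409·96 = 903264.
φ(727) = 727 − 1 = 726.
Since φ is multiplicative, φ(28531070653) = 42 · 903264 · 726 = 27542325888.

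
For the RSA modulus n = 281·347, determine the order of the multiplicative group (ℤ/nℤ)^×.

96880

φ(97507) = 97507 · (1 − 1/281) · (1 − 1/347)
       = 97507 · 96880/97507 = 96880.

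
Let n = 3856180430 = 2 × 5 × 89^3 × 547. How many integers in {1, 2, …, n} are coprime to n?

φ(3856180430) = 3856180430 · (1 − 1/2) · (1 − 1/5) · (1 − 1/89) · (1 − 1/547)
       = 3856180430 · 192192/486830 = 1522352832.

1522352832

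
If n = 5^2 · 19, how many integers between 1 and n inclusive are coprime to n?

360

φ(475) = 475 · (1 − 1/5) · (1 − 1/19)
       = 475 · 72/95 = 360.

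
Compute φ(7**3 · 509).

149352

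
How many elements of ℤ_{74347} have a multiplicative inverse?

54432

Prime factorization: 74347 = 7 · 13 · 19 · 43.
φ(7) = 7 − 1 = 6.
φ(13) = 13 − 1 = 12.
φ(19) = 19 − 1 = 18.
φ(43) = 43 − 1 = 42.
Since φ is multiplicative, φ(74347) = 6 · 12 · 18 · 42 = 54432.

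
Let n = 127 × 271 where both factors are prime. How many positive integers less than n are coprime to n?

For distinct primes, φ(pq) = (p−1)(q−1) = 126 × 270 = 34020.

34020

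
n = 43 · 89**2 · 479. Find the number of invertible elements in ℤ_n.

157235232

φ(163148837) = 163148837 · (1 − 1/43) · (1 − 1/89) · (1 − 1/479)
       = 163148837 · 1766688/1833133 = 157235232.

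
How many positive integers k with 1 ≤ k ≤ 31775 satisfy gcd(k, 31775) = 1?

Prime factorization: 31775 = 5**2 · 31 · 41.
φ(31775) = 31775 · (1 − 1/5) · (1 − 1/31) · (1 − 1/41)
       = 31775 · 4800/6355 = 24000.

24000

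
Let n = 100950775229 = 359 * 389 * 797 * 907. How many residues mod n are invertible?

φ(359) = 359 − 1 = 358.
φ(389) = 389 − 1 = 388.
φ(797) = 797 − 1 = 796.
φ(907) = 907 − 1 = 906.
φ(100950775229) = 358 × 388 × 796 × 906 = 100174231104.

100174231104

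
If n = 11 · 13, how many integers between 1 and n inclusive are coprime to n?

120

φ(143) = 143 · (1 − 1/11) · (1 − 1/13)
       = 143 · 120/143 = 120.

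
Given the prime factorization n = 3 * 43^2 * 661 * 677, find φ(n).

1611529920

φ(3) = 3 − 1 = 2.
φ(43^2) = 43^1·(43−1) = 43·42 = 1806.
φ(661) = 661 − 1 = 660.
φ(677) = 677 − 1 = 676.
Since φ is multiplicative, φ(2482265859) = 2 · 1806 · 660 · 676 = 1611529920.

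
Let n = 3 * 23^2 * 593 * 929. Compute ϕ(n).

φ(874273539) = 874273539 · (1 − 1/3) · (1 − 1/23) · (1 − 1/593) · (1 − 1/929)
       = 874273539 · 24172544/38011893 = 555968512.

555968512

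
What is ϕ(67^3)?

φ(67^3) = 67^3 − 67^2 = 300763 − 4489 = 296274.

296274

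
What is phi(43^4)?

φ(43^4) = 43^4 − 43^3 = 3418801 − 79507 = 3339294.

3339294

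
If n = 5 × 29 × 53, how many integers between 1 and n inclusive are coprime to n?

φ(7685) = 7685 · (1 − 1/5) · (1 − 1/29) · (1 − 1/53)
       = 7685 · 5824/7685 = 5824.

5824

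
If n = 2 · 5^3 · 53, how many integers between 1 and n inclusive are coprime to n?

5200

φ(13250) = 13250 · (1 − 1/2) · (1 − 1/5) · (1 − 1/53)
       = 13250 · 208/530 = 5200.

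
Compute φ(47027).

43200

47027 = 31 * 37 * 41.
φ(47027) = 47027 · (1 − 1/31) · (1 − 1/37) · (1 − 1/41)
       = 47027 · 43200/47027 = 43200.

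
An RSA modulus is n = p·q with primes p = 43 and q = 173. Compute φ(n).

For distinct primes, φ(pq) = (p−1)(q−1) = 42 × 172 = 7224.

7224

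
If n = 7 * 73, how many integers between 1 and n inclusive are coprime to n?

432

φ(7) = 7 − 1 = 6.
φ(73) = 73 − 1 = 72.
Since φ is multiplicative, φ(511) = 6 · 72 = 432.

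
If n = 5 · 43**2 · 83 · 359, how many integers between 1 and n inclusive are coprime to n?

φ(5) = 5 − 1 = 4.
φ(43^2) = 43^2 − 43^1 = 1849 − 43 = 1806.
φ(83) = 83 − 1 = 82.
φ(359) = 359 − 1 = 358.
Multiply: 4 · 1806 · 82 · 358 = 212067744.

212067744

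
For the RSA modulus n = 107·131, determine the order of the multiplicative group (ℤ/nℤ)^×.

φ(pq) = (p−1)(q−1) = 106 · 130 = 13780.

13780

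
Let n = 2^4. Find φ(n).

φ(16) = 16 · (1 − 1/2)
       = 16 · 1/2 = 8.

8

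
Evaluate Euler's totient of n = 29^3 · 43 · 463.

456925392

φ(485560601) = 485560601 · (1 − 1/29) · (1 − 1/43) · (1 − 1/463)
       = 485560601 · 543312/577361 = 456925392.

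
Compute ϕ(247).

216

Prime factorization: 247 = 13 · 19.
φ(247) = 247 · (1 − 1/13) · (1 − 1/19)
       = 247 · 216/247 = 216.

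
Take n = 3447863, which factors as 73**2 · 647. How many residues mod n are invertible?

φ(73^2) = 73^1·(73−1) = 73·72 = 5256.
φ(647) = 647 − 1 = 646.
Since φ is multiplicative, φ(3447863) = 5256 · 646 = 3395376.

3395376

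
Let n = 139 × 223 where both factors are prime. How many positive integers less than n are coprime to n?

30636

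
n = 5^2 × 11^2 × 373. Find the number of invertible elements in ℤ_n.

φ(5^2) = 5^2 − 5^1 = 25 − 5 = 20.
φ(11^2) = 11^1·(11−1) = 11·10 = 110.
φ(373) = 373 − 1 = 372.
Multiply: 20 · 110 · 372 = 818400.

818400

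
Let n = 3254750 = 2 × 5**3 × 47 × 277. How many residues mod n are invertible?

φ(2) = 2 − 1 = 1.
φ(5^3) = 5^2·(5−1) = 25·4 = 100.
φ(47) = 47 − 1 = 46.
φ(277) = 277 − 1 = 276.
φ(3254750) = 1 × 100 × 46 × 276 = 1269600.

1269600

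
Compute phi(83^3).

φ(571787) = 571787 · (1 − 1/83)
       = 571787 · 82/83 = 564898.

564898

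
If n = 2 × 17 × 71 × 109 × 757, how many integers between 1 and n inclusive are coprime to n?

91445760

φ(2) = 2 − 1 = 1.
φ(17) = 17 − 1 = 16.
φ(71) = 71 − 1 = 70.
φ(109) = 109 − 1 = 108.
φ(757) = 757 − 1 = 756.
Multiply: 1 · 16 · 70 · 108 · 756 = 91445760.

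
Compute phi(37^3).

49284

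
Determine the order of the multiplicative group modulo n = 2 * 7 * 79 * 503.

234936

φ(556318) = 556318 · (1 − 1/2) · (1 − 1/7) · (1 − 1/79) · (1 − 1/503)
       = 556318 · 234936/556318 = 234936.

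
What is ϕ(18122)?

Prime factorization: 18122 = 2 · 13 · 17 · 41.
φ(2) = 2 − 1 = 1.
φ(13) = 13 − 1 = 12.
φ(17) = 17 − 1 = 16.
φ(41) = 41 − 1 = 40.
Since φ is multiplicative, φ(18122) = 1 · 12 · 16 · 40 = 7680.

7680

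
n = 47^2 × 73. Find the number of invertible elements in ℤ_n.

155664

φ(161257) = 161257 · (1 − 1/47) · (1 − 1/73)
       = 161257 · 3312/3431 = 155664.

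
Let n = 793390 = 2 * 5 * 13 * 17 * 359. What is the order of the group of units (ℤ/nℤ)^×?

φ(2) = 2 − 1 = 1.
φ(5) = 5 − 1 = 4.
φ(13) = 13 − 1 = 12.
φ(17) = 17 − 1 = 16.
φ(359) = 359 − 1 = 358.
φ(793390) = 1 × 4 × 12 × 16 × 358 = 274944.

274944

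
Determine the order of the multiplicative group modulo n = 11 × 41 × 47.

φ(21197) = 21197 · (1 − 1/11) · (1 − 1/41) · (1 − 1/47)
       = 21197 · 18400/21197 = 18400.

18400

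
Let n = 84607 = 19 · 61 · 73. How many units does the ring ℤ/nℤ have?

φ(19) = 19 − 1 = 18.
φ(61) = 61 − 1 = 60.
φ(73) = 73 − 1 = 72.
Multiply: 18 · 60 · 72 = 77760.

77760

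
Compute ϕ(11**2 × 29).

3080

φ(3509) = 3509 · (1 − 1/11) · (1 − 1/29)
       = 3509 · 280/319 = 3080.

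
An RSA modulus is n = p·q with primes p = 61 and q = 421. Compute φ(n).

25200

φ(pq) = (p−1)(q−1) = 60 · 420 = 25200.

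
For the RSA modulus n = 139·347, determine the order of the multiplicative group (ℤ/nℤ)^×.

47748

For distinct primes, φ(pq) = (p−1)(q−1) = 138 × 346 = 47748.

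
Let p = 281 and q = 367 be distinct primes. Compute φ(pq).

φ(n) = (p − 1)(q − 1) = (281−1)(367−1) = 280·366 = 102480.

102480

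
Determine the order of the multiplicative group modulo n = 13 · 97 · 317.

364032

φ(13) = 13 − 1 = 12.
φ(97) = 97 − 1 = 96.
φ(317) = 317 − 1 = 316.
Since φ is multiplicative, φ(399737) = 12 · 96 · 316 = 364032.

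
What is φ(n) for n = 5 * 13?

48

φ(65) = 65 · (1 − 1/5) · (1 − 1/13)
       = 65 · 48/65 = 48.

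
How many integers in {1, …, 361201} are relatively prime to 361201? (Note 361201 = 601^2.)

360600

φ(361201) = 361201 · (1 − 1/601)
       = 361201 · 600/601 = 360600.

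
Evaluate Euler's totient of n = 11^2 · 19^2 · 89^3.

φ(30793750889) = 30793750889 · (1 − 1/11) · (1 − 1/19) · (1 − 1/89)
       = 30793750889 · 15840/18601 = 26222945760.

26222945760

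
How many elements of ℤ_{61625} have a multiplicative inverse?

Prime factorization: 61625 = 5^3 · 17 · 29.
φ(5^3) = 5^3 − 5^2 = 125 − 25 = 100.
φ(17) = 17 − 1 = 16.
φ(29) = 29 − 1 = 28.
Multiply: 100 · 16 · 28 = 44800.

44800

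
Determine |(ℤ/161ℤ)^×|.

132

First factor: 161 = 7 × 23.
φ(7) = 7 − 1 = 6.
φ(23) = 23 − 1 = 22.
φ(161) = 6 × 22 = 132.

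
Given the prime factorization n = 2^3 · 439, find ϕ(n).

1752

φ(2^3) = 2^3 − 2^2 = 8 − 4 = 4.
φ(439) = 439 − 1 = 438.
φ(3512) = 4 × 438 = 1752.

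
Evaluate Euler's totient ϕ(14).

6

14 = 2 · 7.
φ(14) = 14 · (1 − 1/2) · (1 − 1/7)
       = 14 · 6/14 = 6.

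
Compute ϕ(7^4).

2058

φ(2401) = 2401 · (1 − 1/7)
       = 2401 · 6/7 = 2058.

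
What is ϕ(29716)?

12672

29716 = 2^2 * 17 * 19 * 23.
φ(2^2) = 2^2 − 2^1 = 4 − 2 = 2.
φ(17) = 17 − 1 = 16.
φ(19) = 19 − 1 = 18.
φ(23) = 23 − 1 = 22.
φ(29716) = 2 × 16 × 18 × 22 = 12672.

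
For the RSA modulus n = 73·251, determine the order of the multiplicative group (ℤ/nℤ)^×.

18000

φ(pq) = (p−1)(q−1) = 72 · 250 = 18000.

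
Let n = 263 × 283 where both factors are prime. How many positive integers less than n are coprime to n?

φ(n) = (p − 1)(q − 1) = (263−1)(283−1) = 262·282 = 73884.

73884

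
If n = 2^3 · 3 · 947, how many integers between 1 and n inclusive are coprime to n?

7568

φ(22728) = 22728 · (1 − 1/2) · (1 − 1/3) · (1 − 1/947)
       = 22728 · 1892/5682 = 7568.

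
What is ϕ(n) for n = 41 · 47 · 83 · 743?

111952960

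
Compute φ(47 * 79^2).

φ(293327) = 293327 · (1 − 1/47) · (1 − 1/79)
       = 293327 · 3588/3713 = 283452.

283452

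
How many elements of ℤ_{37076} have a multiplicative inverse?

15840

Prime factorization: 37076 = 2^2 · 13 · 23 · 31.
φ(2^2) = 2^1·(2−1) = 2·1 = 2.
φ(13) = 13 − 1 = 12.
φ(23) = 23 − 1 = 22.
φ(31) = 31 − 1 = 30.
Multiply: 2 · 12 · 22 · 30 = 15840.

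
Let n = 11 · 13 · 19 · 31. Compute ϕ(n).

φ(11) = 11 − 1 = 10.
φ(13) = 13 − 1 = 12.
φ(19) = 19 − 1 = 18.
φ(31) = 31 − 1 = 30.
Multiply: 10 · 12 · 18 · 30 = 64800.

64800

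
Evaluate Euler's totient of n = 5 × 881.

φ(4405) = 4405 · (1 − 1/5) · (1 − 1/881)
       = 4405 · 3520/4405 = 3520.

3520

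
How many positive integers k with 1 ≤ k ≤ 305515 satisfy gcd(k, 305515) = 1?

197568

First factor: 305515 = 5 * 7^2 * 29 * 43.
φ(5) = 5 − 1 = 4.
φ(7^2) = 7^1·(7−1) = 7·6 = 42.
φ(29) = 29 − 1 = 28.
φ(43) = 43 − 1 = 42.
Multiply: 4 · 42 · 28 · 42 = 197568.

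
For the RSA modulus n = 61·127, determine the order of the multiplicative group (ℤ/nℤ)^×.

φ(61) = 61 − 1 = 60.
φ(127) = 127 − 1 = 126.
φ(7747) = 60 × 126 = 7560.

7560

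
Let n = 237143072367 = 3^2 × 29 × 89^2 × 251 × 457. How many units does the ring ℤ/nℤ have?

φ(3^2) = 3^1·(3−1) = 3·2 = 6.
φ(29) = 29 − 1 = 28.
φ(89^2) = 89^2 − 89^1 = 7921 − 89 = 7832.
φ(251) = 251 − 1 = 250.
φ(457) = 457 − 1 = 456.
φ(237143072367) = 6 × 28 × 7832 × 250 × 456 = 149998464000.

149998464000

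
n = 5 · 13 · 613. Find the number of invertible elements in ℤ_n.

29376

φ(5) = 5 − 1 = 4.
φ(13) = 13 − 1 = 12.
φ(613) = 613 − 1 = 612.
Multiply: 4 · 12 · 612 = 29376.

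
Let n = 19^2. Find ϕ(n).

342

φ(361) = 361 · (1 − 1/19)
       = 361 · 18/19 = 342.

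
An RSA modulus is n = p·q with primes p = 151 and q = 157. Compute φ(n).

23400

φ(151) = 151 − 1 = 150.
φ(157) = 157 − 1 = 156.
φ(23707) = 150 × 156 = 23400.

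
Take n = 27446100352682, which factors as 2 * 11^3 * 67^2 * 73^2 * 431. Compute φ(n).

φ(2) = 2 − 1 = 1.
φ(11^3) = 11^2·(11−1) = 121·10 = 1210.
φ(67^2) = 67^2 − 67^1 = 4489 − 67 = 4422.
φ(73^2) = 73^2 − 73^1 = 5329 − 73 = 5256.
φ(431) = 431 − 1 = 430.
Multiply: 1 · 1210 · 4422 · 5256 · 430 = 12092829249600.

12092829249600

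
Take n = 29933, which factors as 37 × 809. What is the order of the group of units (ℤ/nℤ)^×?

φ(37) = 37 − 1 = 36.
φ(809) = 809 − 1 = 808.
Since φ is multiplicative, φ(29933) = 36 · 808 = 29088.

29088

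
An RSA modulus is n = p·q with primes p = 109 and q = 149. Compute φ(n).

15984

φ(pq) = (p−1)(q−1) = 108 · 148 = 15984.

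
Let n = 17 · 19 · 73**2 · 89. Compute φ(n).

φ(153192763) = 153192763 · (1 − 1/17) · (1 − 1/19) · (1 − 1/73) · (1 − 1/89)
       = 153192763 · 1824768/2098531 = 133208064.

133208064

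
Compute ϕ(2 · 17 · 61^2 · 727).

φ(91975678) = 91975678 · (1 − 1/2) · (1 − 1/17) · (1 − 1/61) · (1 − 1/727)
       = 91975678 · 696960/1507798 = 42514560.

42514560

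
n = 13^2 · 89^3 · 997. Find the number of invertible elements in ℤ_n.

108304530048

φ(118782341717) = 118782341717 · (1 − 1/13) · (1 − 1/89) · (1 − 1/997)
       = 118782341717 · 1051776/1153529 = 108304530048.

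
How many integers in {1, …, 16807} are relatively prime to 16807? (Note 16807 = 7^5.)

φ(7^5) = 7^5 − 7^4 = 16807 − 2401 = 14406.

14406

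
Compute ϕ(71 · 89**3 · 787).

φ(39391552813) = 39391552813 · (1 − 1/71) · (1 − 1/89) · (1 − 1/787)
       = 39391552813 · 4841760/4973053 = 38351580960.

38351580960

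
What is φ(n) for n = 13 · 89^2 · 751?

70488000

φ(13) = 13 − 1 = 12.
φ(89^2) = 89^1·(89−1) = 89·88 = 7832.
φ(751) = 751 − 1 = 750.
Multiply: 12 · 7832 · 750 = 70488000.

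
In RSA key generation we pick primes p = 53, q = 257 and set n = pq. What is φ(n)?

13312

For distinct primes, φ(pq) = (p−1)(q−1) = 52 × 256 = 13312.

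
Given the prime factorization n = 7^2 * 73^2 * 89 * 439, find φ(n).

8508665088

φ(10202258591) = 10202258591 · (1 − 1/7) · (1 − 1/73) · (1 − 1/89) · (1 − 1/439)
       = 10202258591 · 16651008/19965281 = 8508665088.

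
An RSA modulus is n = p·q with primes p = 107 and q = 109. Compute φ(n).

11448

φ(n) = (p − 1)(q − 1) = (107−1)(109−1) = 106·108 = 11448.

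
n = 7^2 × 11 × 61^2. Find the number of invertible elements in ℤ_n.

φ(7^2) = 7^2 − 7^1 = 49 − 7 = 42.
φ(11) = 11 − 1 = 10.
φ(61^2) = 61^1·(61−1) = 61·60 = 3660.
φ(2005619) = 42 × 10 × 3660 = 1537200.

1537200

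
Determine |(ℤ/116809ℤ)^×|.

Prime factorization: 116809 = 7 × 11 × 37 × 41.
φ(7) = 7 − 1 = 6.
φ(11) = 11 − 1 = 10.
φ(37) = 37 − 1 = 36.
φ(41) = 41 − 1 = 40.
φ(116809) = 6 × 10 × 36 × 40 = 86400.

86400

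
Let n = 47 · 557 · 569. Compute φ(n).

φ(14895851) = 14895851 · (1 − 1/47) · (1 − 1/557) · (1 − 1/569)
       = 14895851 · 14527168/14895851 = 14527168.

14527168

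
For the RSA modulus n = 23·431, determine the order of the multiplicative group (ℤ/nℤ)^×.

φ(pq) = (p−1)(q−1) = 22 · 430 = 9460.

9460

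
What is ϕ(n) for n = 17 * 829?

φ(17) = 17 − 1 = 16.
φ(829) = 829 − 1 = 828.
Multiply: 16 · 828 = 13248.

13248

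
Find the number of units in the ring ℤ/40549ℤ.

Factor 40549: 40549 = 23 × 41 × 43.
φ(23) = 23 − 1 = 22.
φ(41) = 41 − 1 = 40.
φ(43) = 43 − 1 = 42.
Multiply: 22 · 40 · 42 = 36960.

36960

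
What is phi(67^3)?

φ(300763) = 300763 · (1 − 1/67)
       = 300763 · 66/67 = 296274.

296274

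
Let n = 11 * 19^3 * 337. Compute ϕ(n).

21833280

φ(25426313) = 25426313 · (1 − 1/11) · (1 − 1/19) · (1 − 1/337)
       = 25426313 · 60480/70433 = 21833280.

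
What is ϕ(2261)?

1728

Prime factorization: 2261 = 7 * 17 * 19.
φ(7) = 7 − 1 = 6.
φ(17) = 17 − 1 = 16.
φ(19) = 19 − 1 = 18.
φ(2261) = 6 × 16 × 18 = 1728.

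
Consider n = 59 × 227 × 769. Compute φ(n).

φ(59) = 59 − 1 = 58.
φ(227) = 227 − 1 = 226.
φ(769) = 769 − 1 = 768.
Multiply: 58 · 226 · 768 = 10066944.

10066944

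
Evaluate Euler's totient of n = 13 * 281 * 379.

1270080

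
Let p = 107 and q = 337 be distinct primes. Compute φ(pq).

35616

φ(n) = (p − 1)(q − 1) = (107−1)(337−1) = 106·336 = 35616.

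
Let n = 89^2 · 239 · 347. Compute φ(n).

644949536

φ(89^2) = 89^2 − 89^1 = 7921 − 89 = 7832.
φ(239) = 239 − 1 = 238.
φ(347) = 347 − 1 = 346.
φ(656912293) = 7832 × 238 × 346 = 644949536.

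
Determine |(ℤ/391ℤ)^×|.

352

Factor 391: 391 = 17 * 23.
φ(391) = 391 · (1 − 1/17) · (1 − 1/23)
       = 391 · 352/391 = 352.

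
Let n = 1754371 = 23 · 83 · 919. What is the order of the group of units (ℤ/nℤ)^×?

φ(1754371) = 1754371 · (1 − 1/23) · (1 − 1/83) · (1 − 1/919)
       = 1754371 · 1656072/1754371 = 1656072.

1656072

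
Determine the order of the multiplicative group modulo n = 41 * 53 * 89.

183040

φ(193397) = 193397 · (1 − 1/41) · (1 − 1/53) · (1 − 1/89)
       = 193397 · 183040/193397 = 183040.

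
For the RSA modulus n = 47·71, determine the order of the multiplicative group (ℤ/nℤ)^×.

3220

For distinct primes, φ(pq) = (p−1)(q−1) = 46 × 70 = 3220.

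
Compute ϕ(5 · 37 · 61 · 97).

φ(1094645) = 1094645 · (1 − 1/5) · (1 − 1/37) · (1 − 1/61) · (1 − 1/97)
       = 1094645 · 829440/1094645 = 829440.

829440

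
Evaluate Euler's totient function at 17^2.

272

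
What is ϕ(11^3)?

1210

φ(11^3) = 11^3 − 11^2 = 1331 − 121 = 1210.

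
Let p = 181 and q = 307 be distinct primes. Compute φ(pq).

55080

φ(n) = (p − 1)(q − 1) = (181−1)(307−1) = 180·306 = 55080.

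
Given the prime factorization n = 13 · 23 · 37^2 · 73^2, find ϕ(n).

φ(13) = 13 − 1 = 12.
φ(23) = 23 − 1 = 22.
φ(37^2) = 37^2 − 37^1 = 1369 − 37 = 1332.
φ(73^2) = 73^2 − 73^1 = 5329 − 73 = 5256.
Multiply: 12 · 22 · 1332 · 5256 = 1848261888.

1848261888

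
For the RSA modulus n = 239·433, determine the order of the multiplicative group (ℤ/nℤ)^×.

φ(n) = (p − 1)(q − 1) = (239−1)(433−1) = 238·432 = 102816.

102816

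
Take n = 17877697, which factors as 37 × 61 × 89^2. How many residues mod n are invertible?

φ(37) = 37 − 1 = 36.
φ(61) = 61 − 1 = 60.
φ(89^2) = 89^2 − 89^1 = 7921 − 89 = 7832.
Since φ is multiplicative, φ(17877697) = 36 · 60 · 7832 = 16917120.

16917120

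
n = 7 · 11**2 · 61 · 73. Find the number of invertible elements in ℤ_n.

2851200

φ(7) = 7 − 1 = 6.
φ(11^2) = 11^2 − 11^1 = 121 − 11 = 110.
φ(61) = 61 − 1 = 60.
φ(73) = 73 − 1 = 72.
Since φ is multiplicative, φ(3771691) = 6 · 110 · 60 · 72 = 2851200.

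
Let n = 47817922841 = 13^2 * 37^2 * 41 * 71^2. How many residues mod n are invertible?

41309049600

φ(47817922841) = 47817922841 · (1 − 1/13) · (1 − 1/37) · (1 − 1/41) · (1 − 1/71)
       = 47817922841 · 1209600/1400191 = 41309049600.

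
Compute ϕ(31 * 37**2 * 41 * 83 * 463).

φ(31) = 31 − 1 = 30.
φ(37^2) = 37^2 − 37^1 = 1369 − 37 = 1332.
φ(41) = 41 − 1 = 40.
φ(83) = 83 − 1 = 82.
φ(463) = 463 − 1 = 462.
Multiply: 30 · 1332 · 40 · 82 · 462 = 60553785600.

60553785600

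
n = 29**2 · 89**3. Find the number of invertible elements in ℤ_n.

φ(29^2) = 29^2 − 29^1 = 841 − 29 = 812.
φ(89^3) = 89^2·(89−1) = 7921·88 = 697048.
Multiply: 812 · 697048 = 566002976.

566002976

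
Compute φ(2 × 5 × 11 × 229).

φ(25190) = 25190 · (1 − 1/2) · (1 − 1/5) · (1 − 1/11) · (1 − 1/229)
       = 25190 · 9120/25190 = 9120.

9120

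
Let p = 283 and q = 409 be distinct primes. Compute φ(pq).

φ(n) = (p − 1)(q − 1) = (283−1)(409−1) = 282·408 = 115056.

115056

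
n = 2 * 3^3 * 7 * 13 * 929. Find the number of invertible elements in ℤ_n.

1202688

φ(2) = 2 − 1 = 1.
φ(3^3) = 3^2·(3−1) = 9·2 = 18.
φ(7) = 7 − 1 = 6.
φ(13) = 13 − 1 = 12.
φ(929) = 929 − 1 = 928.
Multiply: 1 · 18 · 6 · 12 · 928 = 1202688.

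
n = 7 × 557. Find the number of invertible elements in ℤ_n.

φ(3899) = 3899 · (1 − 1/7) · (1 − 1/557)
       = 3899 · 3336/3899 = 3336.

3336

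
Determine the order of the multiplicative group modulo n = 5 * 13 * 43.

2016

φ(5) = 5 − 1 = 4.
φ(13) = 13 − 1 = 12.
φ(43) = 43 − 1 = 42.
Multiply: 4 · 12 · 42 = 2016.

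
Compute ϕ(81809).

Factor 81809: 81809 = 7 * 13 * 29 * 31.
φ(7) = 7 − 1 = 6.
φ(13) = 13 − 1 = 12.
φ(29) = 29 − 1 = 28.
φ(31) = 31 − 1 = 30.
φ(81809) = 6 × 12 × 28 × 30 = 60480.

60480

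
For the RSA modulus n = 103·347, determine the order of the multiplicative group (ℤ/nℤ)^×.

35292

For distinct primes, φ(pq) = (p−1)(q−1) = 102 × 346 = 35292.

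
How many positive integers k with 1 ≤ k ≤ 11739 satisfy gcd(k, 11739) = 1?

6048

Factor 11739: 11739 = 3 * 7 * 13 * 43.
φ(3) = 3 − 1 = 2.
φ(7) = 7 − 1 = 6.
φ(13) = 13 − 1 = 12.
φ(43) = 43 − 1 = 42.
Since φ is multiplicative, φ(11739) = 2 · 6 · 12 · 42 = 6048.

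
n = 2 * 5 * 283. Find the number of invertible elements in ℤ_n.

1128

φ(2) = 2 − 1 = 1.
φ(5) = 5 − 1 = 4.
φ(283) = 283 − 1 = 282.
Since φ is multiplicative, φ(2830) = 1 · 4 · 282 = 1128.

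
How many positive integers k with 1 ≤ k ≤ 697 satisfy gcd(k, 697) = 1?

Factor 697: 697 = 17 · 41.
φ(697) = 697 · (1 − 1/17) · (1 − 1/41)
       = 697 · 640/697 = 640.

640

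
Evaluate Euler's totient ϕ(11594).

4800

11594 = 2 · 11 · 17 · 31.
φ(2) = 2 − 1 = 1.
φ(11) = 11 − 1 = 10.
φ(17) = 17 − 1 = 16.
φ(31) = 31 − 1 = 30.
Multiply: 1 · 10 · 16 · 30 = 4800.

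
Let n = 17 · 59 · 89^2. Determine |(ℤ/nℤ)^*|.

7268096

φ(7944763) = 7944763 · (1 − 1/17) · (1 − 1/59) · (1 − 1/89)
       = 7944763 · 81664/89267 = 7268096.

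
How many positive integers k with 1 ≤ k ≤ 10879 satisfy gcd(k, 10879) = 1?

First factor: 10879 = 11 · 23 · 43.
φ(10879) = 10879 · (1 − 1/11) · (1 − 1/23) · (1 − 1/43)
       = 10879 · 9240/10879 = 9240.

9240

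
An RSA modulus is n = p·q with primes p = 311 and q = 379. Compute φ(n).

φ(pq) = (p−1)(q−1) = 310 · 378 = 117180.

117180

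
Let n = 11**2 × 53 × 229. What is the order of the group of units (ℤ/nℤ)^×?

1304160

φ(1468577) = 1468577 · (1 − 1/11) · (1 − 1/53) · (1 − 1/229)
       = 1468577 · 118560/133507 = 1304160.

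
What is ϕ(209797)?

209797 = 7 × 17 × 41 × 43.
φ(209797) = 209797 · (1 − 1/7) · (1 − 1/17) · (1 − 1/41) · (1 − 1/43)
       = 209797 · 161280/209797 = 161280.

161280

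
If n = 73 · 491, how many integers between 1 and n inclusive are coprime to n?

φ(73) = 73 − 1 = 72.
φ(491) = 491 − 1 = 490.
Multiply: 72 · 490 = 35280.

35280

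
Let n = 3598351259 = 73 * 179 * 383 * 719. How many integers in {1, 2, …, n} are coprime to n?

3515121216

φ(73) = 73 − 1 = 72.
φ(179) = 179 − 1 = 178.
φ(383) = 383 − 1 = 382.
φ(719) = 719 − 1 = 718.
Since φ is multiplicative, φ(3598351259) = 72 · 178 · 382 · 718 = 3515121216.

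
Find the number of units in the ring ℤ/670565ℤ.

First factor: 670565 = 5 · 7**3 · 17 · 23.
φ(5) = 5 − 1 = 4.
φ(7^3) = 7^2·(7−1) = 49·6 = 294.
φ(17) = 17 − 1 = 16.
φ(23) = 23 − 1 = 22.
Since φ is multiplicative, φ(670565) = 4 · 294 · 16 · 22 = 413952.

413952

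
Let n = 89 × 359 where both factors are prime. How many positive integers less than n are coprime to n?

31504

For distinct primes, φ(pq) = (p−1)(q−1) = 88 × 358 = 31504.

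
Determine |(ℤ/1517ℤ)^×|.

Factor 1517: 1517 = 37 · 41.
φ(37) = 37 − 1 = 36.
φ(41) = 41 − 1 = 40.
Multiply: 36 · 40 = 1440.

1440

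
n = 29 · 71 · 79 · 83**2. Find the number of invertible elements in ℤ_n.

φ(1120571629) = 1120571629 · (1 − 1/29) · (1 − 1/71) · (1 − 1/79) · (1 − 1/83)
       = 1120571629 · 12536160/13500863 = 1040501280.

1040501280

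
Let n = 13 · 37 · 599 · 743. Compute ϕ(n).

φ(214072417) = 214072417 · (1 − 1/13) · (1 − 1/37) · (1 − 1/599) · (1 − 1/743)
       = 214072417 · 191685312/214072417 = 191685312.

191685312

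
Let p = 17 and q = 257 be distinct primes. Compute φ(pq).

4096

φ(4369) = 4369 · (1 − 1/17) · (1 − 1/257)
       = 4369 · 4096/4369 = 4096.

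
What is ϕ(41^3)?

φ(41^3) = 41^3 − 41^2 = 68921 − 1681 = 67240.

67240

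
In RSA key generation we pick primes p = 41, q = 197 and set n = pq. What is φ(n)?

7840

φ(41) = 41 − 1 = 40.
φ(197) = 197 − 1 = 196.
Since φ is multiplicative, φ(8077) = 40 · 196 = 7840.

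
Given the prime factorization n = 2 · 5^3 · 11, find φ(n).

1000

φ(2750) = 2750 · (1 − 1/2) · (1 − 1/5) · (1 − 1/11)
       = 2750 · 40/110 = 1000.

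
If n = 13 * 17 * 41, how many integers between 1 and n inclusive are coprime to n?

7680

φ(13) = 13 − 1 = 12.
φ(17) = 17 − 1 = 16.
φ(41) = 41 − 1 = 40.
φ(9061) = 12 × 16 × 40 = 7680.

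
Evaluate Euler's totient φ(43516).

18480

43516 = 2^2 · 11 · 23 · 43.
φ(43516) = 43516 · (1 − 1/2) · (1 − 1/11) · (1 − 1/23) · (1 − 1/43)
       = 43516 · 9240/21758 = 18480.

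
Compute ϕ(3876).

3876 = 2^2 · 3 · 17 · 19.
φ(2^2) = 2^2 − 2^1 = 4 − 2 = 2.
φ(3) = 3 − 1 = 2.
φ(17) = 17 − 1 = 16.
φ(19) = 19 − 1 = 18.
Since φ is multiplicative, φ(3876) = 2 · 2 · 16 · 18 = 1152.

1152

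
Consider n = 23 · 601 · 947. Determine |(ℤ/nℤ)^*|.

12487200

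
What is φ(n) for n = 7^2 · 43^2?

75852

φ(90601) = 90601 · (1 − 1/7) · (1 − 1/43)
       = 90601 · 252/301 = 75852.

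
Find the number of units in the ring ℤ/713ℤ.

Factor 713: 713 = 23 × 31.
φ(23) = 23 − 1 = 22.
φ(31) = 31 − 1 = 30.
Since φ is multiplicative, φ(713) = 22 · 30 = 660.

660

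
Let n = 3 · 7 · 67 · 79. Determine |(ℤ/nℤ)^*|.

φ(3) = 3 − 1 = 2.
φ(7) = 7 − 1 = 6.
φ(67) = 67 − 1 = 66.
φ(79) = 79 − 1 = 78.
Multiply: 2 · 6 · 66 · 78 = 61776.

61776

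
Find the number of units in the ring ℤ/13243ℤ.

Factor 13243: 13243 = 17 * 19 * 41.
φ(13243) = 13243 · (1 − 1/17) · (1 − 1/19) · (1 − 1/41)
       = 13243 · 11520/13243 = 11520.

11520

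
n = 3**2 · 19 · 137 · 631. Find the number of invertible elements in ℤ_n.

φ(14782437) = 14782437 · (1 − 1/3) · (1 − 1/19) · (1 − 1/137) · (1 − 1/631)
       = 14782437 · 3084480/4927479 = 9253440.

9253440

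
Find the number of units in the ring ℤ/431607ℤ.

First factor: 431607 = 3 * 11^2 * 29 * 41.
φ(431607) = 431607 · (1 − 1/3) · (1 − 1/11) · (1 − 1/29) · (1 − 1/41)
       = 431607 · 22400/39237 = 246400.

246400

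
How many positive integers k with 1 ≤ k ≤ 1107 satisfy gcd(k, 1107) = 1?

1107 = 3^3 · 41.
φ(1107) = 1107 · (1 − 1/3) · (1 − 1/41)
       = 1107 · 80/123 = 720.

720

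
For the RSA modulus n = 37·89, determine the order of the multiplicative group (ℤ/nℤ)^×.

3168

φ(37) = 37 − 1 = 36.
φ(89) = 89 − 1 = 88.
Since φ is multiplicative, φ(3293) = 36 · 88 = 3168.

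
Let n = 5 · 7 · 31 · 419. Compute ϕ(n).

φ(454615) = 454615 · (1 − 1/5) · (1 − 1/7) · (1 − 1/31) · (1 − 1/419)
       = 454615 · 300960/454615 = 300960.

300960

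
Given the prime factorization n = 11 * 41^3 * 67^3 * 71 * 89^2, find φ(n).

109217432917824000

φ(128235132663381623) = 128235132663381623 · (1 − 1/11) · (1 − 1/41) · (1 − 1/67) · (1 − 1/71) · (1 − 1/89)
       = 128235132663381623 · 162624000/190941223 = 109217432917824000.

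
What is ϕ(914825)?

665280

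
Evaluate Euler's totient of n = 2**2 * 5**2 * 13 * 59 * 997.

φ(2^2) = 2^2 − 2^1 = 4 − 2 = 2.
φ(5^2) = 5^2 − 5^1 = 25 − 5 = 20.
φ(13) = 13 − 1 = 12.
φ(59) = 59 − 1 = 58.
φ(997) = 997 − 1 = 996.
Multiply: 2 · 20 · 12 · 58 · 996 = 27728640.

27728640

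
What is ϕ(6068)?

2880

First factor: 6068 = 2**2 × 37 × 41.
φ(6068) = 6068 · (1 − 1/2) · (1 − 1/37) · (1 − 1/41)
       = 6068 · 1440/3034 = 2880.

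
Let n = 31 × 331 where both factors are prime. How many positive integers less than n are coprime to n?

φ(n) = (p − 1)(q − 1) = (31−1)(331−1) = 30·330 = 9900.

9900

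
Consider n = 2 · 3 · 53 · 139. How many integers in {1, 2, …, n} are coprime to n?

φ(44202) = 44202 · (1 − 1/2) · (1 − 1/3) · (1 − 1/53) · (1 − 1/139)
       = 44202 · 14352/44202 = 14352.

14352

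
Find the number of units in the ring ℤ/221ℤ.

192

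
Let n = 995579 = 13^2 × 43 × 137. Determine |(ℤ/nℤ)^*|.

φ(13^2) = 13^2 − 13^1 = 169 − 13 = 156.
φ(43) = 43 − 1 = 42.
φ(137) = 137 − 1 = 136.
Multiply: 156 · 42 · 136 = 891072.

891072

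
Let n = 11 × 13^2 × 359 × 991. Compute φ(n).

552895200

φ(661374571) = 661374571 · (1 − 1/11) · (1 − 1/13) · (1 − 1/359) · (1 − 1/991)
       = 661374571 · 42530400/50874967 = 552895200.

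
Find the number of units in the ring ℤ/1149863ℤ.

Prime factorization: 1149863 = 11**2 × 13 × 17 × 43.
φ(11^2) = 11^2 − 11^1 = 121 − 11 = 110.
φ(13) = 13 − 1 = 12.
φ(17) = 17 − 1 = 16.
φ(43) = 43 − 1 = 42.
φ(1149863) = 110 × 12 × 16 × 42 = 887040.

887040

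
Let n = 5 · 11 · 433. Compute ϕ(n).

17280

φ(5) = 5 − 1 = 4.
φ(11) = 11 − 1 = 10.
φ(433) = 433 − 1 = 432.
Multiply: 4 · 10 · 432 = 17280.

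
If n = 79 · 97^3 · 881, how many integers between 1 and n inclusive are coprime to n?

φ(63521128127) = 63521128127 · (1 − 1/79) · (1 − 1/97) · (1 − 1/881)
       = 63521128127 · 6589440/6751103 = 62000040960.

62000040960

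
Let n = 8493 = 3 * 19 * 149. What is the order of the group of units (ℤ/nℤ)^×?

5328

φ(3) = 3 − 1 = 2.
φ(19) = 19 − 1 = 18.
φ(149) = 149 − 1 = 148.
Since φ is multiplicative, φ(8493) = 2 · 18 · 148 = 5328.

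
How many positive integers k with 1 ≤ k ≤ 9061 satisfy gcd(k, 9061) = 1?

9061 = 13 × 17 × 41.
φ(9061) = 9061 · (1 − 1/13) · (1 − 1/17) · (1 − 1/41)
       = 9061 · 7680/9061 = 7680.

7680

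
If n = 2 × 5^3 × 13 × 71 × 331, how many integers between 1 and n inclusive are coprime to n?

27720000

φ(76378250) = 76378250 · (1 − 1/2) · (1 − 1/5) · (1 − 1/13) · (1 − 1/71) · (1 − 1/331)
       = 76378250 · 1108800/3055130 = 27720000.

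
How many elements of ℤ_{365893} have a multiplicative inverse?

302400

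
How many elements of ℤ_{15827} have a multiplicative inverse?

12096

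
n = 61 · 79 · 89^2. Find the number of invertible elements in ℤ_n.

36653760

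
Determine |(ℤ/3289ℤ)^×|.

2640

Prime factorization: 3289 = 11 · 13 · 23.
φ(11) = 11 − 1 = 10.
φ(13) = 13 − 1 = 12.
φ(23) = 23 − 1 = 22.
Since φ is multiplicative, φ(3289) = 10 · 12 · 22 = 2640.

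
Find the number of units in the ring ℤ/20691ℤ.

20691 = 3^2 · 11^2 · 19.
φ(3^2) = 3^2 − 3^1 = 9 − 3 = 6.
φ(11^2) = 11^1·(11−1) = 11·10 = 110.
φ(19) = 19 − 1 = 18.
φ(20691) = 6 × 110 × 18 = 11880.

11880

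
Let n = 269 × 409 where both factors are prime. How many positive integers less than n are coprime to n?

φ(n) = (p − 1)(q − 1) = (269−1)(409−1) = 268·408 = 109344.

109344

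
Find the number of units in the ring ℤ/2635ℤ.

1920

First factor: 2635 = 5 × 17 × 31.
φ(2635) = 2635 · (1 − 1/5) · (1 − 1/17) · (1 − 1/31)
       = 2635 · 1920/2635 = 1920.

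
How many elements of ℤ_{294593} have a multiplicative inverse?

294593 = 13 · 17 · 31 · 43.
φ(13) = 13 − 1 = 12.
φ(17) = 17 − 1 = 16.
φ(31) = 31 − 1 = 30.
φ(43) = 43 − 1 = 42.
φ(294593) = 12 × 16 × 30 × 42 = 241920.

241920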